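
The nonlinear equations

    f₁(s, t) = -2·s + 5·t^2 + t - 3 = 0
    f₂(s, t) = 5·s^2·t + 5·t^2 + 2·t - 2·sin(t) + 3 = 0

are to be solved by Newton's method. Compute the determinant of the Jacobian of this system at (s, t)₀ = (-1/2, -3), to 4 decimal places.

J = [[-2, 10·t + 1], [10·s·t, 5·s^2 + 10·t - 2·cos(t) + 2]].
At the point, J = [[-2.0000, -29.0000], [15.0000, -24.770015]].
det J = 484.5400.

484.5400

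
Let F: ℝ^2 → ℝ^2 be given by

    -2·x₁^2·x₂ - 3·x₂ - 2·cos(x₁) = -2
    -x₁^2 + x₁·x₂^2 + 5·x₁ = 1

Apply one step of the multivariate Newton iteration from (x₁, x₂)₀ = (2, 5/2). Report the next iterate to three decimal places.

(1.469, 1.135)

At (2, 5/2): F = (-24.66771, 17.500).
Jacobian J = [[-4·x₁·x₂ + 2·sin(x₁), -2·x₁^2 - 3], [-2·x₁ + x₂^2 + 5, 2·x₁·x₂]].
At the point, J = [[-18.18141, -11.000], [7.250, 10.000]] (det J = -102.06405).
Solving J·Δ = −F gives Δ = (-0.531, -1.365).
Then the next iterate is (x₁, x₂)₁ = (1.469, 1.135).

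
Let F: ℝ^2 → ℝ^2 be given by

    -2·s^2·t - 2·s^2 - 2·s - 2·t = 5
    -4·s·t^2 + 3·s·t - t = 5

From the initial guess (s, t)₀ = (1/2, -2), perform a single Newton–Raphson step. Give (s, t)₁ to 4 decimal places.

(-0.3682, -2.6000)

At (1/2, -2): F = (-1.5000, -14.0000).
Jacobian J = [[-4·s·t - 4·s - 2, -2·s^2 - 2], [-4·t^2 + 3·t, -8·s·t + 3·s - 1]].
At the point, J = [[0.0000, -2.5000], [-22.0000, 8.5000]] (det J = -55.0000).
Solving J·Δ = −F gives Δ = (-0.8682, -0.6000).
Then the next iterate is (s, t)₁ = (-0.3682, -2.6000).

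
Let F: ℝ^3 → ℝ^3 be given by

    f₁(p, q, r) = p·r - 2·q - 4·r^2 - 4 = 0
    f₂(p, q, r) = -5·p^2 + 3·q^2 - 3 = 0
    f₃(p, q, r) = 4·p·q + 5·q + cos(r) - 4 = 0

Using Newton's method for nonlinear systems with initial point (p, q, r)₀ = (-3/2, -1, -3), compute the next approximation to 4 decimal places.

(-1.7990, -3.6225, -1.7841)

At (-3/2, -1, -3): F = (-33.5000, -11.2500, -3.989992).
Jacobian J = [[r, -2, p - 8·r], [-10·p, 6·q, 0], [4·q, 4·p + 5, -sin(r)]].
At the point, J = [[-3.0000, -2.0000, 22.5000], [15.0000, -6.0000, 0.0000], [-4.0000, -1.0000, 0.141120]] (det J = -870.726240).
Solving J·Δ = −F gives Δ = (-0.2990, -2.6225, 1.2159).
Then the next iterate is (p, q, r)₁ = (-1.7990, -3.6225, -1.7841).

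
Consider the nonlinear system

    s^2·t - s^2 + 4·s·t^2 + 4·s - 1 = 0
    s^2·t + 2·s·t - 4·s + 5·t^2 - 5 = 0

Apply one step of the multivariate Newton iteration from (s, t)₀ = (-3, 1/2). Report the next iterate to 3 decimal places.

At (-3, 1/2): F = (-20.500, 9.750).
Jacobian J = [[2·s·t - 2·s + 4·t^2 + 4, s^2 + 8·s·t], [2·s·t + 2·t - 4, s^2 + 2·s + 10·t]].
At the point, J = [[8.000, -3.000], [-6.000, 8.000]] (det J = 46.000).
Solving J·Δ = −F gives Δ = (2.929, 0.978).
Then the next iterate is (s, t)₁ = (-0.071, 1.478).

(-0.071, 1.478)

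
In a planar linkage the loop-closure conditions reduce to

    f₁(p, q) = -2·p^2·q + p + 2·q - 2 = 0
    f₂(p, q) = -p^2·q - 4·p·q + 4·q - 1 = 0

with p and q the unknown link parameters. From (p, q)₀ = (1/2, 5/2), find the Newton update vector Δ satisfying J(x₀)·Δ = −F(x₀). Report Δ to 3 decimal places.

(0.096, -1.245)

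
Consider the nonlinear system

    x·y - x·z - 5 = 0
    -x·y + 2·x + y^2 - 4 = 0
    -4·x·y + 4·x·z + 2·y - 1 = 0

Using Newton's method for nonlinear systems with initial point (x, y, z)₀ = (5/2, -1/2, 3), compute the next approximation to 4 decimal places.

(16.9000, 10.5000, -11.6600)

At (5/2, -1/2, 3): F = (-13.7500, 2.5000, 33.0000).
Jacobian J = [[y - z, x, -x], [-y + 2, -x + 2·y, 0], [-4·y + 4·z, -4·x + 2, 4·x]].
At the point, J = [[-3.5000, 2.5000, -2.5000], [2.5000, -3.5000, 0.0000], [14.0000, -8.0000, 10.0000]] (det J = -12.5000).
Solving J·Δ = −F gives Δ = (14.4000, 11.0000, -14.6600).
Then the next iterate is (x, y, z)₁ = (16.9000, 10.5000, -11.6600).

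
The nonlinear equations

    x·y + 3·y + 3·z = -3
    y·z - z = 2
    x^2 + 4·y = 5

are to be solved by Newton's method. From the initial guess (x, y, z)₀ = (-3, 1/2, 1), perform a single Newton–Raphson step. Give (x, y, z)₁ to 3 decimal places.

At (-3, 1/2, 1): F = (6.000, -2.500, 6.000).
Jacobian J = [[y, x + 3, 3], [0, z, y - 1], [2·x, 4, 0]].
At the point, J = [[0.500, 0.000, 3.000], [0.000, 1.000, -0.500], [-6.000, 4.000, 0.000]] (det J = 19.000).
Solving J·Δ = −F gives Δ = (1.895, 1.342, -2.316).
Then the next iterate is (x, y, z)₁ = (-1.105, 1.842, -1.316).

(-1.105, 1.842, -1.316)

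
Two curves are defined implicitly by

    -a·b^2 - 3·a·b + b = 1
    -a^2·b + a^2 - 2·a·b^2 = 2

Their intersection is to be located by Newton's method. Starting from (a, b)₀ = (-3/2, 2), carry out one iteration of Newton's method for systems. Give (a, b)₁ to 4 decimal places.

At (-3/2, 2): F = (16.0000, 7.7500).
Jacobian J = [[-b^2 - 3·b, -2·a·b - 3·a + 1], [-2·a·b + 2·a - 2·b^2, -a^2 - 4·a·b]].
At the point, J = [[-10.0000, 11.5000], [-5.0000, 9.7500]] (det J = -40.0000).
Solving J·Δ = −F gives Δ = (1.6719, 0.0625).
Then the next iterate is (a, b)₁ = (0.1719, 2.0625).

(0.1719, 2.0625)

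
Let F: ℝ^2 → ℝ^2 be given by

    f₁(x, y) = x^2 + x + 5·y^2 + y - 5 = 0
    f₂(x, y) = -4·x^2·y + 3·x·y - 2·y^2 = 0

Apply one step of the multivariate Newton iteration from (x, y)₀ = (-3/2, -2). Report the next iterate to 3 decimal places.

At (-3/2, -2): F = (13.750, 19.000).
Jacobian J = [[2·x + 1, 10·y + 1], [-8·x·y + 3·y, -4·x^2 + 3·x - 4·y]].
At the point, J = [[-2.000, -19.000], [-30.000, -5.500]] (det J = -559.000).
Solving J·Δ = −F gives Δ = (0.511, 0.670).
Then the next iterate is (x, y)₁ = (-0.989, -1.330).

(-0.989, -1.330)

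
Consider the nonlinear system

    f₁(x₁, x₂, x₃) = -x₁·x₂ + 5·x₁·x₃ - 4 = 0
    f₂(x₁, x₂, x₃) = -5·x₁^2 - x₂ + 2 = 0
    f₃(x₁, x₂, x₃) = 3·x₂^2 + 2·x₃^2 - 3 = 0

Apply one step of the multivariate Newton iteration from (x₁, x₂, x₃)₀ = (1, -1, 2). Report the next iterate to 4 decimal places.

At (1, -1, 2): F = (7.0000, -2.0000, 8.0000).
Jacobian J = [[-x₂ + 5·x₃, -x₁, 5·x₁], [-10·x₁, -1, 0], [0, 6·x₂, 4·x₃]].
At the point, J = [[11.0000, -1.0000, 5.0000], [-10.0000, -1.0000, 0.0000], [0.0000, -6.0000, 8.0000]] (det J = 132.0000).
Solving J·Δ = −F gives Δ = (-0.2121, 0.1212, -0.9091).
Then the next iterate is (x₁, x₂, x₃)₁ = (0.7879, -0.8788, 1.0909).

(0.7879, -0.8788, 1.0909)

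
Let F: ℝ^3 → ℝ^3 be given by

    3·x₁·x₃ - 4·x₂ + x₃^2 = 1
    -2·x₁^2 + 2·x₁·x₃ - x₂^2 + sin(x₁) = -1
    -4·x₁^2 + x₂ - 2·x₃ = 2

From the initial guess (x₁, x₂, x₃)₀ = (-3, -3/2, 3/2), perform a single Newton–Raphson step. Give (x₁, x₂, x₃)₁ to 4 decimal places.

At (-3, -3/2, 3/2): F = (-6.2500, -28.391120, -42.5000).
Jacobian J = [[3·x₃, -4, 3·x₁ + 2·x₃], [-4·x₁ + 2·x₃ + cos(x₁), -2·x₂, 2·x₁], [-8·x₁, 1, -2]].
At the point, J = [[4.5000, -4.0000, -6.0000], [14.010008, 3.0000, -6.0000], [24.0000, 1.0000, -2.0000]] (det J = 811.859895).
Solving J·Δ = −F gives Δ = (1.7091, 0.8411, -0.3206).
Then the next iterate is (x₁, x₂, x₃)₁ = (-1.2909, -0.6589, 1.1794).

(-1.2909, -0.6589, 1.1794)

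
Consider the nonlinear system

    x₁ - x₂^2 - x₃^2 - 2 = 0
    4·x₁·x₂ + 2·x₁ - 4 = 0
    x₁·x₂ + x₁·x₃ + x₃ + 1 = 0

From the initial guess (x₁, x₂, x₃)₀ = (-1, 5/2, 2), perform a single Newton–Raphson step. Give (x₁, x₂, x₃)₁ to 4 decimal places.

At (-1, 5/2, 2): F = (-13.2500, -16.0000, -1.5000).
Jacobian J = [[1, -2·x₂, -2·x₃], [4·x₂ + 2, 4·x₁, 0], [x₂ + x₃, x₁, x₁ + 1]].
At the point, J = [[1.0000, -5.0000, -4.0000], [12.0000, -4.0000, 0.0000], [4.5000, -1.0000, 0.0000]] (det J = -24.0000).
Solving J·Δ = −F gives Δ = (-1.6667, -9.0000, 7.5208).
Then the next iterate is (x₁, x₂, x₃)₁ = (-2.6667, -6.5000, 9.5208).

(-2.6667, -6.5000, 9.5208)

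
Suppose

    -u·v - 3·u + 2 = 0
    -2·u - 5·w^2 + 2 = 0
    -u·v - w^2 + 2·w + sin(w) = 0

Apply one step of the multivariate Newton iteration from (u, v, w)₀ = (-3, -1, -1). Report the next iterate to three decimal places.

At (-3, -1, -1): F = (8.000, 3.000, -6.84147).
Jacobian J = [[-v - 3, -u, 0], [-2, 0, -10·w], [-v, -u, -2·w + cos(w) + 2]].
At the point, J = [[-2.000, 3.000, 0.000], [-2.000, 0.000, 10.000], [1.000, 3.000, 4.54030]] (det J = 117.24181).
Solving J·Δ = −F gives Δ = (4.146, 0.097, 0.529).
Then the next iterate is (u, v, w)₁ = (1.146, -0.903, -0.471).

(1.146, -0.903, -0.471)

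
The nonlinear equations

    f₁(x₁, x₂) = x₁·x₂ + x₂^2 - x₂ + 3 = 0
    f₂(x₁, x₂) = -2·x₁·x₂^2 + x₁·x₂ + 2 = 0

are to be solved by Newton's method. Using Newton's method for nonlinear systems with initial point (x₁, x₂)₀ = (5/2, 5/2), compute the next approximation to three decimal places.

(18.843, -5.786)

At (5/2, 5/2): F = (13.000, -23.000).
Jacobian J = [[x₂, x₁ + 2·x₂ - 1], [-2·x₂^2 + x₂, -4·x₁·x₂ + x₁]].
At the point, J = [[2.500, 6.500], [-10.000, -22.500]] (det J = 8.750).
Solving J·Δ = −F gives Δ = (16.343, -8.286).
Then the next iterate is (x₁, x₂)₁ = (18.843, -5.786).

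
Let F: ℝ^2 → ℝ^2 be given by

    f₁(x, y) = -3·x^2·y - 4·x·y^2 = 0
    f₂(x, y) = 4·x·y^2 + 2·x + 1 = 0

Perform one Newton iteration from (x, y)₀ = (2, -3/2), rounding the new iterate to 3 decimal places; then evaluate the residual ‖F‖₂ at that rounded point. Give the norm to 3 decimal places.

7.368

At (2, -3/2): F = (0.000, 23.000).
Jacobian J = [[-6·x·y - 4·y^2, -3·x^2 - 8·x·y], [4·y^2 + 2, 8·x·y]].
At the point, J = [[9.000, 12.000], [11.000, -24.000]] (det J = -348.000).
Solving J·Δ = −F gives Δ = (-0.793, 0.595).
Then the next iterate is (x, y)₁ = (1.207, -0.905).
Re-evaluating at (1.207, -0.905): F = (0.00109, 7.36825), so ‖F‖₂ = 7.368.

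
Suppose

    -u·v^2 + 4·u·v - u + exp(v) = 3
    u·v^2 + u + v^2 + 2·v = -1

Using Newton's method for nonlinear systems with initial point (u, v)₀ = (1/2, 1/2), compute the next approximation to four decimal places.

At (1/2, 1/2): F = (-0.976279, 2.8750).
Jacobian J = [[-v^2 + 4·v - 1, -2·u·v + 4·u + exp(v)], [v^2 + 1, 2·u·v + 2·v + 2]].
At the point, J = [[0.7500, 3.148721], [1.2500, 3.5000]] (det J = -1.310902).
Solving J·Δ = −F gives Δ = (-9.5122, 2.5758).
Then the next iterate is (u, v)₁ = (-9.0122, 3.0758).

(-9.0122, 3.0758)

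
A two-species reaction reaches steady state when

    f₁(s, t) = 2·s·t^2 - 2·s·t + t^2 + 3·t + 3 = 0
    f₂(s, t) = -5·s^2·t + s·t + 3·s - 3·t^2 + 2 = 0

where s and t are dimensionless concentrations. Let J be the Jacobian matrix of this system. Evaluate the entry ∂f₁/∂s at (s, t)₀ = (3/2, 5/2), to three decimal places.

∂f₁/∂s = 2·t^2 - 2·t.
At (3/2, 5/2) this is 7.500.

7.500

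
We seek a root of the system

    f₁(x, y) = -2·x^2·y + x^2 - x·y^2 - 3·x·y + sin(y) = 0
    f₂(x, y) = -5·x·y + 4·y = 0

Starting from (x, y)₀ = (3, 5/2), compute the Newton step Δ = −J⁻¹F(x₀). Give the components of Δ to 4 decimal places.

At (3, 5/2): F = (-76.651528, -27.5000).
Jacobian J = [[-4·x·y + 2·x - y^2 - 3·y, -2·x^2 - 2·x·y - 3·x + cos(y)], [-5·y, -5·x + 4]].
At the point, J = [[-37.7500, -42.801144], [-12.5000, -11.0000]] (det J = -119.764295).
Solving J·Δ = −F gives Δ = (-2.7877, 0.6678).

(-2.7877, 0.6678)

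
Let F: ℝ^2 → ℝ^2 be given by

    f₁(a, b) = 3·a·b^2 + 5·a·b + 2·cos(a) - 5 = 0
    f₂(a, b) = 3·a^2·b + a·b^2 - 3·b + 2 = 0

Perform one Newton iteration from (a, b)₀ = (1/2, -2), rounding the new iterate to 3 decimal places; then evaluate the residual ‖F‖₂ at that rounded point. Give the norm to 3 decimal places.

At (1/2, -2): F = (-2.24483, 8.500).
Jacobian J = [[3·b^2 + 5·b - 2·sin(a), 6·a·b + 5·a], [6·a·b + b^2, 3·a^2 + 2·a·b - 3]].
At the point, J = [[1.04115, -3.500], [-2.000, -4.250]] (det J = -11.42488).
Solving J·Δ = −F gives Δ = (3.439, 0.382).
Then the next iterate is (a, b)₁ = (3.939, -1.618).
Re-evaluating at (3.939, -1.618): F = (-7.32763, -58.14731), so ‖F‖₂ = 58.607.

58.607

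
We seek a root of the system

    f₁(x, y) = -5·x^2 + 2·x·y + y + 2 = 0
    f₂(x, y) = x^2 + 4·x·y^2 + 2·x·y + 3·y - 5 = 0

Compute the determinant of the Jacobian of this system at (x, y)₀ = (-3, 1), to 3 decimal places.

-864.000

J = [[-10·x + 2·y, 2·x + 1], [2·x + 4·y^2 + 2·y, 8·x·y + 2·x + 3]].
At the point, J = [[32.000, -5.000], [0.000, -27.000]].
det J = -864.000.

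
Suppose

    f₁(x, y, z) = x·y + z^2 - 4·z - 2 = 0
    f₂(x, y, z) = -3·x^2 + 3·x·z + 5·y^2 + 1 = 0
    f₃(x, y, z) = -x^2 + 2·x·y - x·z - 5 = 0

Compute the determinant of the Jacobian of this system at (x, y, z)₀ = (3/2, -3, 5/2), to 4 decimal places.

-525.0000

J = [[y, x, 2·z - 4], [-6·x + 3·z, 10·y, 3·x], [-2·x + 2·y - z, 2·x, -x]].
At the point, J = [[-3.0000, 1.5000, 1.0000], [-1.5000, -30.0000, 4.5000], [-11.5000, 3.0000, -1.5000]].
det J = -525.0000.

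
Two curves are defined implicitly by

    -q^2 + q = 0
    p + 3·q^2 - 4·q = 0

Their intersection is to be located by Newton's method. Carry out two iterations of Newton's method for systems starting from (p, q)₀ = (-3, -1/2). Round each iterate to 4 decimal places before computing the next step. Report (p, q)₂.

At (-3, -1/2): F = (-0.7500, -0.2500).
Jacobian J = [[0, -2·q + 1], [1, 6·q - 4]].
At the point, J = [[0.0000, 2.0000], [1.0000, -7.0000]] (det J = -2.0000).
Solving J·Δ = −F gives Δ = (2.8750, 0.3750).
Then the next iterate is (p, q)₁ = (-0.1250, -0.1250).
Round to (-0.1250, -0.1250) and repeat: F = (-0.140625, 0.421875), J = [[0.0000, 1.2500], [1.0000, -4.7500]].
Δ = (0.1125, 0.1125), so (p, q)₂ = (-0.0125, -0.0125).

(-0.0125, -0.0125)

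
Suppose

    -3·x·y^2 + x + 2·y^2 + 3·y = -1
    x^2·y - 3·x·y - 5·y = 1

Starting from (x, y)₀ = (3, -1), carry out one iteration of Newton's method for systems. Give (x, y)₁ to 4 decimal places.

At (3, -1): F = (-6.0000, 4.0000).
Jacobian J = [[-3·y^2 + 1, -6·x·y + 4·y + 3], [2·x·y - 3·y, x^2 - 3·x - 5]].
At the point, J = [[-2.0000, 17.0000], [-3.0000, -5.0000]] (det J = 61.0000).
Solving J·Δ = −F gives Δ = (0.6230, 0.4262).
Then the next iterate is (x, y)₁ = (3.6230, -0.5738).

(3.6230, -0.5738)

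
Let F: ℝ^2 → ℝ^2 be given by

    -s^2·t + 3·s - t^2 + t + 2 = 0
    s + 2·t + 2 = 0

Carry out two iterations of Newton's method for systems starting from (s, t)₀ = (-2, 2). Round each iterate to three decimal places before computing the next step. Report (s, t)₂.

(-1.111, -0.444)

At (-2, 2): F = (-14.000, 4.000).
Jacobian J = [[-2·s·t + 3, -s^2 - 2·t + 1], [1, 2]].
At the point, J = [[11.000, -7.000], [1.000, 2.000]] (det J = 29.000).
Solving J·Δ = −F gives Δ = (0.000, -2.000).
Then the next iterate is (s, t)₁ = (-2.000, 0.000).
Round to (-2.000, 0.000) and repeat: F = (-4.000, 0.000), J = [[3.000, -3.000], [1.000, 2.000]].
Δ = (0.889, -0.444), so (s, t)₂ = (-1.111, -0.444).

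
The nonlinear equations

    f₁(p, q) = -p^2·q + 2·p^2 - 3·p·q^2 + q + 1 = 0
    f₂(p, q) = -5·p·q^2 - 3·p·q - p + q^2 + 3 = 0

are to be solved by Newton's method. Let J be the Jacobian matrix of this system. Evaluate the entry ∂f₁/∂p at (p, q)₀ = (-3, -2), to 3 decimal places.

∂f₁/∂p = -2·p·q + 4·p - 3·q^2.
At (-3, -2) this is -36.000.

-36.000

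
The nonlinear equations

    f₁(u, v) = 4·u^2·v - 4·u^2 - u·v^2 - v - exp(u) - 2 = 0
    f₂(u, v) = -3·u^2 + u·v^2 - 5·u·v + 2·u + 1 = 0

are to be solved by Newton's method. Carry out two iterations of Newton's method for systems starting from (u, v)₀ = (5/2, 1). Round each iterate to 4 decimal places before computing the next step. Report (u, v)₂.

At (5/2, 1): F = (-17.682494, -22.7500).
Jacobian J = [[8·u·v - 8·u - v^2 - exp(u), 4·u^2 - 2·u·v - 1], [-6·u + v^2 - 5·v + 2, 2·u·v - 5·u]].
At the point, J = [[-13.182494, 19.0000], [-17.0000, -7.5000]] (det J = 421.868705).
Solving J·Δ = −F gives Δ = (-1.3390, 0.0017).
Then the next iterate is (u, v)₁ = (1.1610, 1.0017).
Round to (1.1610, 1.0017) and repeat: F = (-7.350610, -5.371681), J = [[-4.180738, 2.065737], [-8.971097, -3.479053]].
Δ = (-1.1086, 1.3147), so (u, v)₂ = (0.0524, 2.3164).

(0.0524, 2.3164)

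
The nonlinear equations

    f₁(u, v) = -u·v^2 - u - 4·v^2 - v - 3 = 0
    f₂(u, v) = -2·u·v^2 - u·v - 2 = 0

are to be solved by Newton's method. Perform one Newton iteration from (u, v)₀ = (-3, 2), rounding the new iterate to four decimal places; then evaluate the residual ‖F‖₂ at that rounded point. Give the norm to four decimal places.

At (-3, 2): F = (-6.0000, 28.0000).
Jacobian J = [[-v^2 - 1, -2·u·v - 8·v - 1], [-2·v^2 - v, -4·u·v - u]].
At the point, J = [[-5.0000, -5.0000], [-10.0000, 27.0000]] (det J = -185.0000).
Solving J·Δ = −F gives Δ = (-0.1189, -1.0811).
Then the next iterate is (u, v)₁ = (-3.1189, 0.9189).
Re-evaluating at (-3.1189, 0.9189): F = (-1.543981, 6.133013), so ‖F‖₂ = 6.3244.

6.3244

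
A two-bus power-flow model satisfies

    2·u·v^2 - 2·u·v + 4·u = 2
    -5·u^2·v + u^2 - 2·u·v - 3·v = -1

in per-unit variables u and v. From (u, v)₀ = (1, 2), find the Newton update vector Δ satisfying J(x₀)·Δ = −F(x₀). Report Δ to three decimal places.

At (1, 2): F = (6.000, -18.000).
Jacobian J = [[2·v^2 - 2·v + 4, 4·u·v - 2·u], [-10·u·v + 2·u - 2·v, -5·u^2 - 2·u - 3]].
At the point, J = [[8.000, 6.000], [-22.000, -10.000]] (det J = 52.000).
Solving J·Δ = −F gives Δ = (-0.923, 0.231).

(-0.923, 0.231)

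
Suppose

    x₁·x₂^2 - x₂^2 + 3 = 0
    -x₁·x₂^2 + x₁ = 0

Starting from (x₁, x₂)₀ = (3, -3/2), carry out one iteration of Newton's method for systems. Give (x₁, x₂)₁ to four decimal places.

At (3, -3/2): F = (7.5000, -3.7500).
Jacobian J = [[x₂^2, 2·x₁·x₂ - 2·x₂], [-x₂^2 + 1, -2·x₁·x₂]].
At the point, J = [[2.2500, -6.0000], [-1.2500, 9.0000]] (det J = 12.7500).
Solving J·Δ = −F gives Δ = (-3.5294, -0.0735).
Then the next iterate is (x₁, x₂)₁ = (-0.5294, -1.5735).

(-0.5294, -1.5735)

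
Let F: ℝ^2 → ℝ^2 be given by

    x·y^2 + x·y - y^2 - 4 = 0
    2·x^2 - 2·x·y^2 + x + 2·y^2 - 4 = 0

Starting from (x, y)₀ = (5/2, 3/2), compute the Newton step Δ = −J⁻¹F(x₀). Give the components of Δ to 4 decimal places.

(-0.7303, -0.0552)

At (5/2, 3/2): F = (3.1250, 4.2500).
Jacobian J = [[y^2 + y, 2·x·y + x - 2·y], [4·x - 2·y^2 + 1, -4·x·y + 4·y]].
At the point, J = [[3.7500, 7.0000], [6.5000, -9.0000]] (det J = -79.2500).
Solving J·Δ = −F gives Δ = (-0.7303, -0.0552).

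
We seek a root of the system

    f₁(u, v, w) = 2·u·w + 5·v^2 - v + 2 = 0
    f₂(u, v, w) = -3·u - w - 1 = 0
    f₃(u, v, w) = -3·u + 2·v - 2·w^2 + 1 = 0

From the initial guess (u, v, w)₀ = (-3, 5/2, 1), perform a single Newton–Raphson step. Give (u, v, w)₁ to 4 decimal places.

(-1.1506, 1.6776, 2.4517)

At (-3, 5/2, 1): F = (24.7500, 7.0000, 13.0000).
Jacobian J = [[2·w, 10·v - 1, 2·u], [-3, 0, -1], [-3, 2, -4·w]].
At the point, J = [[2.0000, 24.0000, -6.0000], [-3.0000, 0.0000, -1.0000], [-3.0000, 2.0000, -4.0000]] (det J = -176.0000).
Solving J·Δ = −F gives Δ = (1.8494, -0.8224, 1.4517).
Then the next iterate is (u, v, w)₁ = (-1.1506, 1.6776, 2.4517).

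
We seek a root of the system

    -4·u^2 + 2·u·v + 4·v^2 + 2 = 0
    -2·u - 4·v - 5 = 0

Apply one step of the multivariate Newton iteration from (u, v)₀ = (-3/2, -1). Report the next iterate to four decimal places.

(-1.1452, -0.6774)

At (-3/2, -1): F = (0.0000, 2.0000).
Jacobian J = [[-8·u + 2·v, 2·u + 8·v], [-2, -4]].
At the point, J = [[10.0000, -11.0000], [-2.0000, -4.0000]] (det J = -62.0000).
Solving J·Δ = −F gives Δ = (0.3548, 0.3226).
Then the next iterate is (u, v)₁ = (-1.1452, -0.6774).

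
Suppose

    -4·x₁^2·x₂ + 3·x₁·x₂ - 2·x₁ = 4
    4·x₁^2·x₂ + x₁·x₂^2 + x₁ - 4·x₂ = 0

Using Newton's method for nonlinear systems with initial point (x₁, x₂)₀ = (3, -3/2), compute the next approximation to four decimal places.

(1.3900, -2.1294)

At (3, -3/2): F = (30.5000, -38.2500).
Jacobian J = [[-8·x₁·x₂ + 3·x₂ - 2, -4·x₁^2 + 3·x₁], [8·x₁·x₂ + x₂^2 + 1, 4·x₁^2 + 2·x₁·x₂ - 4]].
At the point, J = [[29.5000, -27.0000], [-32.7500, 23.0000]] (det J = -205.7500).
Solving J·Δ = −F gives Δ = (-1.6100, -0.6294).
Then the next iterate is (x₁, x₂)₁ = (1.3900, -2.1294).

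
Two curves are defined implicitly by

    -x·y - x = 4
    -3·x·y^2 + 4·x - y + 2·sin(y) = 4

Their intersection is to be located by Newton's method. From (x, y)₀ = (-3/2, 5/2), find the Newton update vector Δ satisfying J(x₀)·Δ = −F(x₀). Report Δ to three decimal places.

(-0.008, -0.851)

At (-3/2, 5/2): F = (1.250, 16.82194).
Jacobian J = [[-y - 1, -x], [-3·y^2 + 4, -6·x·y + 2·cos(y) - 1]].
At the point, J = [[-3.500, 1.500], [-14.750, 19.89771]] (det J = -47.51699).
Solving J·Δ = −F gives Δ = (-0.008, -0.851).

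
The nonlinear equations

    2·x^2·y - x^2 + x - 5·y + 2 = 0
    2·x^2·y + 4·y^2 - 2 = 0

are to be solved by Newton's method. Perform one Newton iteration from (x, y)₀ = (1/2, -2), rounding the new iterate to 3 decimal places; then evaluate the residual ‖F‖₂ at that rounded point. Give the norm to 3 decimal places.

At (1/2, -2): F = (11.250, 13.000).
Jacobian J = [[4·x·y - 2·x + 1, 2·x^2 - 5], [4·x·y, 2·x^2 + 8·y]].
At the point, J = [[-4.000, -4.500], [-4.000, -15.500]] (det J = 44.000).
Solving J·Δ = −F gives Δ = (2.634, 0.159).
Then the next iterate is (x, y)₁ = (3.134, -1.841).
Re-evaluating at (3.134, -1.841): F = (-31.64740, -24.60732), so ‖F‖₂ = 40.088.

40.088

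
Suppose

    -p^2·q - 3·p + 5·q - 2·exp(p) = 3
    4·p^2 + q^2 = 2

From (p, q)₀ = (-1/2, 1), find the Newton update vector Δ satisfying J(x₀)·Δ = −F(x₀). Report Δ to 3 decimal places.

(-0.324, -0.648)

At (-1/2, 1): F = (2.03694, 0.000).
Jacobian J = [[-2·p·q - 2·exp(p) - 3, -p^2 + 5], [8·p, 2·q]].
At the point, J = [[-3.21306, 4.750], [-4.000, 2.000]] (det J = 12.57388).
Solving J·Δ = −F gives Δ = (-0.324, -0.648).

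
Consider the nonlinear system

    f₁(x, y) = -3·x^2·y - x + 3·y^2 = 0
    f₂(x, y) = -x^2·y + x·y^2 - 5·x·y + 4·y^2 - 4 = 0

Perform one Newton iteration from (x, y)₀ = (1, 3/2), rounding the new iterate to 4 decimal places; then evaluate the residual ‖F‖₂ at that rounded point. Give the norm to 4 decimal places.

2.7365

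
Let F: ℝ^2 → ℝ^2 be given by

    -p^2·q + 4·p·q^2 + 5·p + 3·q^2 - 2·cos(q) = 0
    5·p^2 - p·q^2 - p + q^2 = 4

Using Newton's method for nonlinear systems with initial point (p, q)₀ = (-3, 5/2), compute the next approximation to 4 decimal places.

(-1.3125, 2.1930)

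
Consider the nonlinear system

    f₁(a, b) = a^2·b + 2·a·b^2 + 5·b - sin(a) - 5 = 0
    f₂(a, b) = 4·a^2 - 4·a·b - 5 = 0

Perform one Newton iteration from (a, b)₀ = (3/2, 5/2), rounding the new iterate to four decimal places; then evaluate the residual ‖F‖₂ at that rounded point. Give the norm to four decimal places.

4.2641

At (3/2, 5/2): F = (30.877505, -11.0000).
Jacobian J = [[2·a·b + 2·b^2 - cos(a), a^2 + 4·a·b + 5], [8·a - 4·b, -4·a]].
At the point, J = [[19.929263, 22.2500], [2.0000, -6.0000]] (det J = -164.075577).
Solving J·Δ = −F gives Δ = (0.3625, -1.7125).
Then the next iterate is (a, b)₁ = (1.8625, 0.7875).
Re-evaluating at (1.8625, 0.7875): F = (3.021590, 3.008750), so ‖F‖₂ = 4.2641.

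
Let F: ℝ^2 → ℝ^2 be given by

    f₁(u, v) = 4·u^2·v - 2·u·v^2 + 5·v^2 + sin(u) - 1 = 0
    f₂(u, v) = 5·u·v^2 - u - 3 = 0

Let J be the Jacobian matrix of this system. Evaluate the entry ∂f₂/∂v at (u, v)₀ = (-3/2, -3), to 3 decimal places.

45.000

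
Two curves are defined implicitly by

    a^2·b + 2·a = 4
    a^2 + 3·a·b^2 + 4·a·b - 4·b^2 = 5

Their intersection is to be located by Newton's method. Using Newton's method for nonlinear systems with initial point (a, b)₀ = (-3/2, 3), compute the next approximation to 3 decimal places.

At (-3/2, 3): F = (-0.250, -97.250).
Jacobian J = [[2·a·b + 2, a^2], [2·a + 3·b^2 + 4·b, 6·a·b + 4·a - 8·b]].
At the point, J = [[-7.000, 2.250], [36.000, -57.000]] (det J = 318.000).
Solving J·Δ = −F gives Δ = (-0.733, -2.169).
Then the next iterate is (a, b)₁ = (-2.233, 0.831).

(-2.233, 0.831)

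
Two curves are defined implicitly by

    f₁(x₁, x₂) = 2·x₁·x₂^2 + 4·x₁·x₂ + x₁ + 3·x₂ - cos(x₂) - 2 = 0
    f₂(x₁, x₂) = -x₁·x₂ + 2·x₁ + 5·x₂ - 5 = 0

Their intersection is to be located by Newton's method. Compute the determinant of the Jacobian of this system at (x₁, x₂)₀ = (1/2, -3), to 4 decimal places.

37.2056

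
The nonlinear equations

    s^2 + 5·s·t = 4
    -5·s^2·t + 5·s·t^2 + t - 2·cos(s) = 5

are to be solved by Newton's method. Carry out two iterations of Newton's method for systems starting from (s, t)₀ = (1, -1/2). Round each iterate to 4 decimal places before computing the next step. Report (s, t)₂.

At (1, -1/2): F = (-5.5000, -2.830605).
Jacobian J = [[2·s + 5·t, 5·s], [-10·s·t + 5·t^2 + 2·sin(s), -5·s^2 + 10·s·t + 1]].
At the point, J = [[-0.5000, 5.0000], [7.932942, -9.0000]] (det J = -35.164710).
Solving J·Δ = −F gives Δ = (1.8101, 1.2810).
Then the next iterate is (s, t)₁ = (2.8101, 0.7810).
Round to (2.8101, 0.7810) and repeat: F = (14.870103, -24.594093), J = [[9.5252, 14.0505], [-18.246166, -16.536429]].
Δ = (-1.0082, -0.3749), so (s, t)₂ = (1.8019, 0.4061).

(1.8019, 0.4061)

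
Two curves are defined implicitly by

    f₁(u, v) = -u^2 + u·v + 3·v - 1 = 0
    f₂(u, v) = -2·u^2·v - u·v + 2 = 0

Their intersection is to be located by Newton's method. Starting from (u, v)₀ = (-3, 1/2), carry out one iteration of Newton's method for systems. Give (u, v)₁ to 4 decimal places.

(-1.4615, 0.6974)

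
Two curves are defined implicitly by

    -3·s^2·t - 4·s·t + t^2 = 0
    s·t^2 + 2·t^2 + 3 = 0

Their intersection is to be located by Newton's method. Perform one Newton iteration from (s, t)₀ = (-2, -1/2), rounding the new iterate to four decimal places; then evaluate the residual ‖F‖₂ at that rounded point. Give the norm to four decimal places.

5107.3777

At (-2, -1/2): F = (2.2500, 3.0000).
Jacobian J = [[-6·s·t - 4·t, -3·s^2 - 4·s + 2·t], [t^2, 2·s·t + 4·t]].
At the point, J = [[-4.0000, -5.0000], [0.2500, 0.0000]] (det J = 1.2500).
Solving J·Δ = −F gives Δ = (-12.0000, 10.0500).
Then the next iterate is (s, t)₁ = (-14.0000, 9.5500).
Re-evaluating at (-14.0000, 9.5500): F = (-4989.3975, -1091.4300), so ‖F‖₂ = 5107.3777.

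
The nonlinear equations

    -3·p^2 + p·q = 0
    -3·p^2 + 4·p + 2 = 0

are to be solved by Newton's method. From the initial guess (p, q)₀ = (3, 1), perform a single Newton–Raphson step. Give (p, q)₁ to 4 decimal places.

(2.0714, 3.7381)

At (3, 1): F = (-24.0000, -13.0000).
Jacobian J = [[-6·p + q, p], [-6·p + 4, 0]].
At the point, J = [[-17.0000, 3.0000], [-14.0000, 0.0000]] (det J = 42.0000).
Solving J·Δ = −F gives Δ = (-0.9286, 2.7381).
Then the next iterate is (p, q)₁ = (2.0714, 3.7381).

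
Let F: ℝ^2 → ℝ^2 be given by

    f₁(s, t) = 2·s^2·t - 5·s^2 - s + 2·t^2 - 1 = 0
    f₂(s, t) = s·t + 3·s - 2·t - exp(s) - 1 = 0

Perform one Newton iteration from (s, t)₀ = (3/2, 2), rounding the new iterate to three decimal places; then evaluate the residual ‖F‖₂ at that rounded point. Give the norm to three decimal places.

At (3/2, 2): F = (3.250, -1.98169).
Jacobian J = [[4·s·t - 10·s - 1, 2·s^2 + 4·t], [t - exp(s) + 3, s - 2]].
At the point, J = [[-4.000, 12.500], [0.51831, -0.500]] (det J = -4.47889).
Solving J·Δ = −F gives Δ = (5.168, 1.394).
Then the next iterate is (s, t)₁ = (6.668, 3.394).
Re-evaluating at (6.668, 3.394): F = (94.86893, -751.97320), so ‖F‖₂ = 757.934.

757.934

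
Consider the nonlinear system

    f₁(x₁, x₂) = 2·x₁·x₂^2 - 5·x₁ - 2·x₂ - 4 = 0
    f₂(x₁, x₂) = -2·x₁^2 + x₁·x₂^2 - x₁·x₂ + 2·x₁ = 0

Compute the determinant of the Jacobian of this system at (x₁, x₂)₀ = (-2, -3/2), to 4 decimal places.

J = [[2·x₂^2 - 5, 4·x₁·x₂ - 2], [-4·x₁ + x₂^2 - x₂ + 2, 2·x₁·x₂ - x₁]].
At the point, J = [[-0.5000, 10.0000], [13.7500, 8.0000]].
det J = -141.5000.

-141.5000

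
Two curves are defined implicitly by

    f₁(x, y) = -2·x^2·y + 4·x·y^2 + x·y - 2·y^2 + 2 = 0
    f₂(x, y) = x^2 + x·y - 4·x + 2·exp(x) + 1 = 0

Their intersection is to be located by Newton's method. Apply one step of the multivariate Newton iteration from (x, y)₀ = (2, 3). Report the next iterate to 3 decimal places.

(1.091, 2.188)

At (2, 3): F = (38.000, 17.77811).
Jacobian J = [[-4·x·y + 4·y^2 + y, -2·x^2 + 8·x·y + x - 4·y], [2·x + y + 2·exp(x) - 4, x]].
At the point, J = [[15.000, 30.000], [17.77811, 2.000]] (det J = -503.34337).
Solving J·Δ = −F gives Δ = (-0.909, -0.812).
Then the next iterate is (x, y)₁ = (1.091, 2.188).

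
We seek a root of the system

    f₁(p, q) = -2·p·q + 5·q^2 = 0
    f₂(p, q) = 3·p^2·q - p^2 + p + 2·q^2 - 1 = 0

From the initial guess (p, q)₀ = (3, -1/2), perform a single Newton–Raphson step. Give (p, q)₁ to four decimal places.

At (3, -1/2): F = (4.2500, -20.0000).
Jacobian J = [[-2·q, -2·p + 10·q], [6·p·q - 2·p + 1, 3·p^2 + 4·q]].
At the point, J = [[1.0000, -11.0000], [-14.0000, 25.0000]] (det J = -129.0000).
Solving J·Δ = −F gives Δ = (-0.8818, 0.3062).
Then the next iterate is (p, q)₁ = (2.1182, -0.1938).

(2.1182, -0.1938)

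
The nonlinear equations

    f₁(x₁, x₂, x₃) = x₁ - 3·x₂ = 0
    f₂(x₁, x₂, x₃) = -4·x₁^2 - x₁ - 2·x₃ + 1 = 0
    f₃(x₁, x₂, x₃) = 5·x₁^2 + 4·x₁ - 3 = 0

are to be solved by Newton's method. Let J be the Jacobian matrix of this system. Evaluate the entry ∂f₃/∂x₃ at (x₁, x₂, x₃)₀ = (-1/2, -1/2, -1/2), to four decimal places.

∂f₃/∂x₃ = 0.
At (-1/2, -1/2, -1/2) this is 0.0000.

0.0000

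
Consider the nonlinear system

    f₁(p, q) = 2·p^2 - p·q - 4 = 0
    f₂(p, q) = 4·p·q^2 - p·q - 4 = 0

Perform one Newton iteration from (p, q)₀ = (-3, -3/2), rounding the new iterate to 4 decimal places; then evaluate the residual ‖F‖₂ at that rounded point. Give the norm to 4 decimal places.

11.7652

At (-3, -3/2): F = (9.5000, -35.5000).
Jacobian J = [[4·p - q, -p], [4·q^2 - q, 8·p·q - p]].
At the point, J = [[-10.5000, 3.0000], [10.5000, 39.0000]] (det J = -441.0000).
Solving J·Δ = −F gives Δ = (1.0816, 0.6190).
Then the next iterate is (p, q)₁ = (-1.9184, -0.8810).
Re-evaluating at (-1.9184, -0.8810): F = (1.670407, -11.646059), so ‖F‖₂ = 11.7652.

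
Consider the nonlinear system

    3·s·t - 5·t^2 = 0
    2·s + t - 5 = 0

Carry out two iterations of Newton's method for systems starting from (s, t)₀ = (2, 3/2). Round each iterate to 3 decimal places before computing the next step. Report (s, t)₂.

(1.922, 1.156)

At (2, 3/2): F = (-2.250, 0.500).
Jacobian J = [[3·t, 3·s - 10·t], [2, 1]].
At the point, J = [[4.500, -9.000], [2.000, 1.000]] (det J = 22.500).
Solving J·Δ = −F gives Δ = (-0.100, -0.300).
Then the next iterate is (s, t)₁ = (1.900, 1.200).
Round to (1.900, 1.200) and repeat: F = (-0.360, 0.000), J = [[3.600, -6.300], [2.000, 1.000]].
Δ = (0.022, -0.044), so (s, t)₂ = (1.922, 1.156).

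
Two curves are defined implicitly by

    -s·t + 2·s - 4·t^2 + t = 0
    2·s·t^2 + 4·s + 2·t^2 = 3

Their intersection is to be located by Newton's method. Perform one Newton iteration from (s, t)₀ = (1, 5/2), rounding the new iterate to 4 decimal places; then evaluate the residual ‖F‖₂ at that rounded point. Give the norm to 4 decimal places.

8.8022

At (1, 5/2): F = (-23.0000, 26.0000).
Jacobian J = [[-t + 2, -s - 8·t + 1], [2·t^2 + 4, 4·s·t + 4·t]].
At the point, J = [[-0.5000, -20.0000], [16.5000, 20.0000]] (det J = 320.0000).
Solving J·Δ = −F gives Δ = (-0.1875, -1.1453).
Then the next iterate is (s, t)₁ = (0.8125, 1.3547).
Re-evaluating at (0.8125, 1.3547): F = (-5.461842, 6.902644), so ‖F‖₂ = 8.8022.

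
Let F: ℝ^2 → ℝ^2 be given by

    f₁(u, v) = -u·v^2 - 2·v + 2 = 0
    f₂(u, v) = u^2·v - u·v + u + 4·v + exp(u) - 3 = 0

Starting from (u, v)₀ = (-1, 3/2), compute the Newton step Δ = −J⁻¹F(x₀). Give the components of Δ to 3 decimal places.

(0.206, -0.787)

At (-1, 3/2): F = (1.250, 5.36788).
Jacobian J = [[-v^2, -2·u·v - 2], [2·u·v - v + exp(u) + 1, u^2 - u + 4]].
At the point, J = [[-2.250, 1.000], [-3.13212, 6.000]] (det J = -10.36788).
Solving J·Δ = −F gives Δ = (0.206, -0.787).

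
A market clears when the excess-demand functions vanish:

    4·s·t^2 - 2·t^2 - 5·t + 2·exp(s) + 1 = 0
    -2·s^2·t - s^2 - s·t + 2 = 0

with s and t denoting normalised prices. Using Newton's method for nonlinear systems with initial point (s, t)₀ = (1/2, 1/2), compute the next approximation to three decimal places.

At (1/2, 1/2): F = (1.79744, 1.250).
Jacobian J = [[4·t^2 + 2·exp(s), 8·s·t - 4·t - 5], [-4·s·t - 2·s - t, -2·s^2 - s]].
At the point, J = [[4.29744, -5.000], [-2.500, -1.000]] (det J = -16.79744).
Solving J·Δ = −F gives Δ = (0.265, 0.587).
Then the next iterate is (s, t)₁ = (0.765, 1.087).

(0.765, 1.087)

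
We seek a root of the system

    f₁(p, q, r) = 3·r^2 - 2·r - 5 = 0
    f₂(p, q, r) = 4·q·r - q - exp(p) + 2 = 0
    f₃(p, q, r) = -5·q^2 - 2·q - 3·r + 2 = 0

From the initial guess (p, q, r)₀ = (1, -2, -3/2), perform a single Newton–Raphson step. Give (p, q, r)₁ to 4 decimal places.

(3.0708, -1.4003, -1.0682)

At (1, -2, -3/2): F = (4.7500, 13.281718, -9.5000).
Jacobian J = [[0, 0, 6·r - 2], [-exp(p), 4·r - 1, 4·q], [0, -10·q - 2, -3]].
At the point, J = [[0.0000, 0.0000, -11.0000], [-2.718282, -7.0000, -8.0000], [0.0000, 18.0000, -3.0000]] (det J = 538.219802).
Solving J·Δ = −F gives Δ = (2.0708, 0.5997, 0.4318).
Then the next iterate is (p, q, r)₁ = (3.0708, -1.4003, -1.0682).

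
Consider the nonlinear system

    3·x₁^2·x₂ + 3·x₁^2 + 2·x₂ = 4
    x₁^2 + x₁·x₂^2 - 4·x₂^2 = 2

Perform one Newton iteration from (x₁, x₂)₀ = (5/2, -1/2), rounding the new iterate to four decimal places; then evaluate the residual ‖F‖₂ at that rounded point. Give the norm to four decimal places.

0.6619

At (5/2, -1/2): F = (4.3750, 3.8750).
Jacobian J = [[6·x₁·x₂ + 6·x₁, 3·x₁^2 + 2], [2·x₁ + x₂^2, 2·x₁·x₂ - 8·x₂]].
At the point, J = [[7.5000, 20.7500], [5.2500, 1.5000]] (det J = -97.6875).
Solving J·Δ = −F gives Δ = (-0.7559, 0.0624).
Then the next iterate is (x₁, x₂)₁ = (1.7441, -0.4376).
Re-evaluating at (1.7441, -0.4376): F = (0.257068, 0.609894), so ‖F‖₂ = 0.6619.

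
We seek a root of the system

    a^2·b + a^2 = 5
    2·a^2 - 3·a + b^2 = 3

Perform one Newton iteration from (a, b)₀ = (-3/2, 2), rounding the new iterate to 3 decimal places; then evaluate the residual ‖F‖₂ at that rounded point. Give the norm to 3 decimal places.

28.744

At (-3/2, 2): F = (1.750, 10.000).
Jacobian J = [[2·a·b + 2·a, a^2], [4·a - 3, 2·b]].
At the point, J = [[-9.000, 2.250], [-9.000, 4.000]] (det J = -15.750).
Solving J·Δ = −F gives Δ = (-0.984, -4.714).
Then the next iterate is (a, b)₁ = (-2.484, -2.714).
Re-evaluating at (-2.484, -2.714): F = (-15.57582, 24.15831), so ‖F‖₂ = 28.744.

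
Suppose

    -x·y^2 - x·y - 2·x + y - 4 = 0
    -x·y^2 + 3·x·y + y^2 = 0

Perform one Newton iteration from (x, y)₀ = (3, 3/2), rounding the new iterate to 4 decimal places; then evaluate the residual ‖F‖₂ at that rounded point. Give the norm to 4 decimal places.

At (3, 3/2): F = (-19.7500, 9.0000).
Jacobian J = [[-y^2 - y - 2, -2·x·y - x + 1], [-y^2 + 3·y, -2·x·y + 3·x + 2·y]].
At the point, J = [[-5.7500, -11.0000], [2.2500, 3.0000]] (det J = 7.5000).
Solving J·Δ = −F gives Δ = (-5.3000, 0.9750).
Then the next iterate is (x, y)₁ = (-2.3000, 2.4750).
Re-evaluating at (-2.3000, 2.4750): F = (22.856437, 3.137062), so ‖F‖₂ = 23.0707.

23.0707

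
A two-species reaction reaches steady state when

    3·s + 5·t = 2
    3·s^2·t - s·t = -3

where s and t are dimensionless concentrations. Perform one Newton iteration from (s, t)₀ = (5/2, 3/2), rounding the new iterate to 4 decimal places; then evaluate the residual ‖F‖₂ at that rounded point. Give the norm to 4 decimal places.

At (5/2, 3/2): F = (13.0000, 27.3750).
Jacobian J = [[3, 5], [6·s·t - t, 3·s^2 - s]].
At the point, J = [[3.0000, 5.0000], [21.0000, 16.2500]] (det J = -56.2500).
Solving J·Δ = −F gives Δ = (1.3222, -3.3933).
Then the next iterate is (s, t)₁ = (3.8222, -1.8933).
Re-evaluating at (3.8222, -1.8933): F = (0.0001, -72.742297), so ‖F‖₂ = 72.7423.

72.7423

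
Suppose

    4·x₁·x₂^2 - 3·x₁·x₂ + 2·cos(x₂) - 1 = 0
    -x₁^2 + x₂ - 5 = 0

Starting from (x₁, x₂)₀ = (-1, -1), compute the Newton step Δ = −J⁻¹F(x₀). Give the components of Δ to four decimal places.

At (-1, -1): F = (-6.919395, -7.0000).
Jacobian J = [[4·x₂^2 - 3·x₂, 8·x₁·x₂ - 3·x₁ - 2·sin(x₂)], [-2·x₁, 1]].
At the point, J = [[7.0000, 12.682942], [2.0000, 1.0000]] (det J = -18.365884).
Solving J·Δ = −F gives Δ = (4.4572, -1.9145).

(4.4572, -1.9145)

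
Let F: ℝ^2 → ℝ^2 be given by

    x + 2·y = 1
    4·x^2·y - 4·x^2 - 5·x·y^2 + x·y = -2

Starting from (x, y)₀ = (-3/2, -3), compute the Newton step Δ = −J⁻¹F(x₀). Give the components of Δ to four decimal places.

At (-3/2, -3): F = (-8.5000, 38.0000).
Jacobian J = [[1, 2], [8·x·y - 8·x - 5·y^2 + y, 4·x^2 - 10·x·y + x]].
At the point, J = [[1.0000, 2.0000], [0.0000, -37.5000]] (det J = -37.5000).
Solving J·Δ = −F gives Δ = (6.4733, 1.0133).

(6.4733, 1.0133)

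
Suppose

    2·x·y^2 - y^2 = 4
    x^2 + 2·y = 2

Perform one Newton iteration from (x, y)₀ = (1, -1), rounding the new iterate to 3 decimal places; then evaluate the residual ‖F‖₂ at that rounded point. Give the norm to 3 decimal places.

2.250

At (1, -1): F = (-3.000, -3.000).
Jacobian J = [[2·y^2, 4·x·y - 2·y], [2·x, 2]].
At the point, J = [[2.000, -2.000], [2.000, 2.000]] (det J = 8.000).
Solving J·Δ = −F gives Δ = (1.500, 0.000).
Then the next iterate is (x, y)₁ = (2.500, -1.000).
Re-evaluating at (2.500, -1.000): F = (0.000, 2.250), so ‖F‖₂ = 2.250.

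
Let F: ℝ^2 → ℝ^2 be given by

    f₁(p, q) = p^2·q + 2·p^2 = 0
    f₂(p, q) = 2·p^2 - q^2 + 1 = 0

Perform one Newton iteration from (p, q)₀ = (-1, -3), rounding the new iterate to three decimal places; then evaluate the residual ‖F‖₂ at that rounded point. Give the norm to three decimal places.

At (-1, -3): F = (-1.000, -6.000).
Jacobian J = [[2·p·q + 4·p, p^2], [4·p, -2·q]].
At the point, J = [[2.000, 1.000], [-4.000, 6.000]] (det J = 16.000).
Solving J·Δ = −F gives Δ = (0.000, 1.000).
Then the next iterate is (p, q)₁ = (-1.000, -2.000).
Re-evaluating at (-1.000, -2.000): F = (0.000, -1.000), so ‖F‖₂ = 1.000.

1.000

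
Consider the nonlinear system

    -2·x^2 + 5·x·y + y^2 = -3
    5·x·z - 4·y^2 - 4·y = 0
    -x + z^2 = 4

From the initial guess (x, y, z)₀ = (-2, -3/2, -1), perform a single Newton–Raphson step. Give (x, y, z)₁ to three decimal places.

At (-2, -3/2, -1): F = (12.250, 7.000, -1.000).
Jacobian J = [[-4·x + 5·y, 5·x + 2·y, 0], [5·z, -8·y - 4, 5·x], [-1, 0, 2·z]].
At the point, J = [[0.500, -13.000, 0.000], [-5.000, 8.000, -10.000], [-1.000, 0.000, -2.000]] (det J = -8.000).
Solving J·Δ = −F gives Δ = (-63.500, -1.500, 31.250).
Then the next iterate is (x, y, z)₁ = (-65.500, -3.000, 30.250).

(-65.500, -3.000, 30.250)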